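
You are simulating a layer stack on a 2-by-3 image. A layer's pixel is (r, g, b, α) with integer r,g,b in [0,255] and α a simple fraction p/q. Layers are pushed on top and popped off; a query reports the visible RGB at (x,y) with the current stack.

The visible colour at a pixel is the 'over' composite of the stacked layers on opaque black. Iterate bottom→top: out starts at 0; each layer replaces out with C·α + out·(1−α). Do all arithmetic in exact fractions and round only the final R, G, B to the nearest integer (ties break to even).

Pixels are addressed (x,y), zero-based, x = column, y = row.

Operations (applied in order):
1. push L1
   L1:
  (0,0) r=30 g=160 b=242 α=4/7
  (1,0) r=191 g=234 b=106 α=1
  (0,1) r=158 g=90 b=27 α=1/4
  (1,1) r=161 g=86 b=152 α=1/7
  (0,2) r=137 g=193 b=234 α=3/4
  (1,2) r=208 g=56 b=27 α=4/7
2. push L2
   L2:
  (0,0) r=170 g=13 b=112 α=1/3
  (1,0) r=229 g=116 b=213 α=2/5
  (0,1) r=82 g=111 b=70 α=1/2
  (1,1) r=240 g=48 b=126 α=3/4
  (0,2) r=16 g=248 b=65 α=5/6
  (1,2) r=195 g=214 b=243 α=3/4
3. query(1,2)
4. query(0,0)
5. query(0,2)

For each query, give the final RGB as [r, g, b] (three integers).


query (1,2) [L1,L2] — begin 0,0,0
L1 α=4/7: [832/7, 32, 108/7]
L2 α=3/4: [4927/28, 337/2, 5211/28]
= [176, 168, 186]

at x=0,y=0 over L1,L2:
after L1 α=4/7: [120/7, 640/7, 968/7]
after L2 α=1/3: [1430/21, 457/7, 2720/21]
rounded: [68, 65, 130]

query (0,2) [L1,L2] — begin 0,0,0
+L1 (α=3/4) → [411/4, 579/4, 351/2]
+L2 (α=5/6) → [731/24, 5539/24, 1001/12]
= [30, 231, 83]


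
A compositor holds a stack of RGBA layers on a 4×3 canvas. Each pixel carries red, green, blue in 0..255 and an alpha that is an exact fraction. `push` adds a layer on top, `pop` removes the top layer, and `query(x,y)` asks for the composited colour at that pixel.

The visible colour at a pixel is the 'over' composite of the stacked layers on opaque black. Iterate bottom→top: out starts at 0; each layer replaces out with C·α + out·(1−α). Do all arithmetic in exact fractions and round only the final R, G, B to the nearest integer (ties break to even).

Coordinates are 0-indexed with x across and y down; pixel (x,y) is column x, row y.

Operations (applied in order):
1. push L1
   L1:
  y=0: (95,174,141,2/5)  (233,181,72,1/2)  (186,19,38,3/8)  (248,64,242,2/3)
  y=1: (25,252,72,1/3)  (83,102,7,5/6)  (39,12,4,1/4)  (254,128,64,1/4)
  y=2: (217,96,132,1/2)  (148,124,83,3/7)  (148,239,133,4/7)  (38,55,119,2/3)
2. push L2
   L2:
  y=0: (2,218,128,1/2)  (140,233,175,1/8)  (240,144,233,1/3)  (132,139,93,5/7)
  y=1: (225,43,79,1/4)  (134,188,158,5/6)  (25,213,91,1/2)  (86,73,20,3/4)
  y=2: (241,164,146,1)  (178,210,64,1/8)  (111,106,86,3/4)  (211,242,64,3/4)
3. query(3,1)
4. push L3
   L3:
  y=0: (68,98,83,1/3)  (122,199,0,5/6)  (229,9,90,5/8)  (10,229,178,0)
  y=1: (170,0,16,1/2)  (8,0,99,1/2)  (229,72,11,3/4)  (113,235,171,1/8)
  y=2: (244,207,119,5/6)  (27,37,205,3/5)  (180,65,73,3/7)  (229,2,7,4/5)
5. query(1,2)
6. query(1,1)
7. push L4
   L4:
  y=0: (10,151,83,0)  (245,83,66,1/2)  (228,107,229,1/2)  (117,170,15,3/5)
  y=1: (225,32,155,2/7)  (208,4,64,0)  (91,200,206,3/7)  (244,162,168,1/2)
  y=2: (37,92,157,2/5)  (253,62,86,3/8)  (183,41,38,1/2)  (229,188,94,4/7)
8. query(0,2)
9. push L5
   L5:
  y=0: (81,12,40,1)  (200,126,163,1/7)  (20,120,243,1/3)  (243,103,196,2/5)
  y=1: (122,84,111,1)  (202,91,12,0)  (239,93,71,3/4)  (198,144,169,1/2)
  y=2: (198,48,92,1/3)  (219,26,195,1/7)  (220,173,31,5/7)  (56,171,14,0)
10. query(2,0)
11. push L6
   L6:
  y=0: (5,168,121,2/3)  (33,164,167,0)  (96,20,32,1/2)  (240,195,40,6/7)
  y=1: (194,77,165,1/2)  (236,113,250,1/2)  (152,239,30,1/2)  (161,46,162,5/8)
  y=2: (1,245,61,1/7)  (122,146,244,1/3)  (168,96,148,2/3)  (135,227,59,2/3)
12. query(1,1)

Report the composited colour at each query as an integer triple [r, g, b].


at x=3,y=1 over L1,L2:
after L1 α=1/4: [127/2, 32, 16]
after L2 α=3/4: [643/8, 251/4, 19]
→ [80, 63, 19]

at x=1,y=2 over L1,L2,L3:
+L1 (α=3/7) → [444/7, 372/7, 249/7]
+L2 (α=1/8) → [311/4, 291/4, 313/8]
+L3 (α=3/5) → [473/10, 513/10, 2773/20]
rounded: [47, 51, 139]

query (1,1) [L1,L2,L3] — begin 0,0,0
L1 α=5/6: [415/6, 85, 35/6]
L2 α=5/6: [4435/36, 1025/6, 4775/36]
L3 α=1/2: [4723/72, 1025/12, 8339/72]
= [66, 85, 116]

at x=0,y=2 over L1,L2,L3,L4:
after L1 α=1/2: [217/2, 48, 66]
after L2 α=1: [241, 164, 146]
after L3 α=5/6: [487/2, 1199/6, 247/2]
after L4 α=2/5: [1609/10, 1567/10, 1369/10]
rounded: [161, 157, 137]

(2,0) stack=L1,L2,L3,L4,L5; from [0,0,0]:
after L1 α=3/8: [279/4, 57/8, 57/4]
after L2 α=1/3: [253/2, 211/4, 523/6]
after L3 α=5/8: [3049/16, 813/32, 1423/16]
after L4 α=1/2: [6697/32, 4237/64, 5087/32]
after L5 α=1/3: [2339/16, 8077/96, 8975/48]
rounded: [146, 84, 187]

(1,1) stack=L1,L2,L3,L4,L5,L6; from [0,0,0]:
+L1 (α=5/6) → [415/6, 85, 35/6]
+L2 (α=5/6) → [4435/36, 1025/6, 4775/36]
+L3 (α=1/2) → [4723/72, 1025/12, 8339/72]
+L4 (α=0) → [4723/72, 1025/12, 8339/72]
+L5 (α=0) → [4723/72, 1025/12, 8339/72]
+L6 (α=1/2) → [21715/144, 2381/24, 26339/144]
= [151, 99, 183]


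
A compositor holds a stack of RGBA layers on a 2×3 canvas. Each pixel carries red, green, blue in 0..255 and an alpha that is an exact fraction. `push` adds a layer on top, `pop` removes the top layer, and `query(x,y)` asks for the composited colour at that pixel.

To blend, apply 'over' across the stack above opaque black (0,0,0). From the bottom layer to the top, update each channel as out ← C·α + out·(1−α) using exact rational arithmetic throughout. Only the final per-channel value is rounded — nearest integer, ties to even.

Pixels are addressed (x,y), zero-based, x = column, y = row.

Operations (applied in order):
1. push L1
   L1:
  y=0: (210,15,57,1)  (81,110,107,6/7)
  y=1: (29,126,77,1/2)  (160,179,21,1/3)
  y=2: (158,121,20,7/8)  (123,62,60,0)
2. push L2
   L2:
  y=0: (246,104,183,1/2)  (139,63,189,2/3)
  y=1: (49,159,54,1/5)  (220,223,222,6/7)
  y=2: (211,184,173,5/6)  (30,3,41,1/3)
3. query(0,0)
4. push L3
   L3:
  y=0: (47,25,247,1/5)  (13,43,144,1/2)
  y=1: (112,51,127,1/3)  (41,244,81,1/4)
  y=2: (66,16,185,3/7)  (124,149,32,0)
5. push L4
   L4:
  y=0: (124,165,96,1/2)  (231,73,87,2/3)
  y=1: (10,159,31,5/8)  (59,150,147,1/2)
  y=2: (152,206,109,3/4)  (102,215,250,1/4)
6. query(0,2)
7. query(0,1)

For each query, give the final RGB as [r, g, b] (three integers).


at x=0,y=0 over L1,L2:
after L1 α=1: [210, 15, 57]
after L2 α=1/2: [228, 119/2, 120]
= [228, 60, 120]

at x=0,y=2 over L1,L2,L3,L4:
+L1 (α=7/8) → [553/4, 847/8, 35/2]
+L2 (α=5/6) → [1591/8, 8207/48, 1765/12]
+L3 (α=3/7) → [1987/14, 8783/84, 490/3]
+L4 (α=3/4) → [8371/56, 60695/336, 1471/12]
rounded: [149, 181, 123]

(0,1) stack=L1,L2,L3,L4; from [0,0,0]:
after L1 α=1/2: [29/2, 63, 77/2]
after L2 α=1/5: [107/5, 411/5, 208/5]
after L3 α=1/3: [258/5, 359/5, 1051/15]
after L4 α=5/8: [128/5, 1263/10, 913/20]
= [26, 126, 46]


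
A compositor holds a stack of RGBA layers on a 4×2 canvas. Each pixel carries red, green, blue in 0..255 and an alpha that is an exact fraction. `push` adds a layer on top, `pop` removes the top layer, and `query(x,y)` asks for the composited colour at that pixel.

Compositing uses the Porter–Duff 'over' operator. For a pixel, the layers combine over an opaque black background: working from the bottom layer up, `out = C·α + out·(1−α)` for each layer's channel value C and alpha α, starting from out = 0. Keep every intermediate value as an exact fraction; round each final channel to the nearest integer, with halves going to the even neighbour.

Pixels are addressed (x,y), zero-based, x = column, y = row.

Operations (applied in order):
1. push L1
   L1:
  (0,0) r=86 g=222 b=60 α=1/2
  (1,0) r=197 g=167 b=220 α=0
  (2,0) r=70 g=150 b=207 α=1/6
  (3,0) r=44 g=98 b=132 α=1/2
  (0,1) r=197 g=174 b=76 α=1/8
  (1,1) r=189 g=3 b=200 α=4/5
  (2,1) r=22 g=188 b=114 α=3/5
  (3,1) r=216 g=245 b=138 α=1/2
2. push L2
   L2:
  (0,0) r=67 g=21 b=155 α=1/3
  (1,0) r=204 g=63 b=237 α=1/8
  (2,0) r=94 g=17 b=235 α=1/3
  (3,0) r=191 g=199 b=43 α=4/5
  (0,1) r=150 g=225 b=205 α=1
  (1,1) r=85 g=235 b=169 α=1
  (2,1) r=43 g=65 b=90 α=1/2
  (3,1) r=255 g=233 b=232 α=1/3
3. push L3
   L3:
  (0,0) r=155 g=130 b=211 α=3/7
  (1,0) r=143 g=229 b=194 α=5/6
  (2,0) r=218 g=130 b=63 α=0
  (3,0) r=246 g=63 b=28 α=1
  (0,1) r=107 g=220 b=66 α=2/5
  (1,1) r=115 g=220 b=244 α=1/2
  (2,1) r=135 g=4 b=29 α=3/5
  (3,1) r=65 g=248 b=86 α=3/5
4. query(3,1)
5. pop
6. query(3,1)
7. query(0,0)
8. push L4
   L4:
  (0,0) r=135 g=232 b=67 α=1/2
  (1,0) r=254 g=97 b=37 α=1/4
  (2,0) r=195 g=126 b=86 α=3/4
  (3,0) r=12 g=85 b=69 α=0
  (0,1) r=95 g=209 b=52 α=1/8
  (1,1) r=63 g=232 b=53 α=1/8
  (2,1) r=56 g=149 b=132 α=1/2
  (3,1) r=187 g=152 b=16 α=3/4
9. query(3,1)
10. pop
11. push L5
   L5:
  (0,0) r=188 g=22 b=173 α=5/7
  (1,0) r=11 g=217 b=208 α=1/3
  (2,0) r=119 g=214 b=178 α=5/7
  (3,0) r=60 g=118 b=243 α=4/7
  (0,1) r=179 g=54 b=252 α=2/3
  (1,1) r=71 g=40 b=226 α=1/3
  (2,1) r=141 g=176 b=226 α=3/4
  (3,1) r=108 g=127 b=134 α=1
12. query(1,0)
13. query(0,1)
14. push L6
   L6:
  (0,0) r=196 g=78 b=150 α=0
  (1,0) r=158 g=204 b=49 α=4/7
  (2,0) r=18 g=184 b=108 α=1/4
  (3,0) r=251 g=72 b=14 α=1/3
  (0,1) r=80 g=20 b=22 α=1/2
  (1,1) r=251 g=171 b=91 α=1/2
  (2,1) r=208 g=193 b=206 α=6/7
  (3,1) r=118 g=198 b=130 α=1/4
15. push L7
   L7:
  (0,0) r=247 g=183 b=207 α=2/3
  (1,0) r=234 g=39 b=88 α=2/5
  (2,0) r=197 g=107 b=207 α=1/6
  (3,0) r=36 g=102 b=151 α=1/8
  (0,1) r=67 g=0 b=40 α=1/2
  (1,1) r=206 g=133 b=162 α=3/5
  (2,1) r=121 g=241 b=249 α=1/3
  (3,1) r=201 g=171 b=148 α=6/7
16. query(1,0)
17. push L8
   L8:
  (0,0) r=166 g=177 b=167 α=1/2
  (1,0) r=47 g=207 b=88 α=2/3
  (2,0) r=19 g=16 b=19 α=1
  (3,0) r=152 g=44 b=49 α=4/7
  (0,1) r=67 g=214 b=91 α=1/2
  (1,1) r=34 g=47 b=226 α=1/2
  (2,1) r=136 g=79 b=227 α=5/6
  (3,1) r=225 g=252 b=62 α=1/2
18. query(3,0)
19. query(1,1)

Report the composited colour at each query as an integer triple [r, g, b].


(3,1) stack=L1,L2,L3; from [0,0,0]:
+L1 (α=1/2) → [108, 245/2, 69]
+L2 (α=1/3) → [157, 478/3, 370/3]
+L3 (α=3/5) → [509/5, 3188/15, 1514/15]
→ [102, 213, 101]

at x=3,y=1 over L1,L2:
L1 α=1/2: [108, 245/2, 69]
L2 α=1/3: [157, 478/3, 370/3]
rounded: [157, 159, 123]

(0,0) stack=L1,L2; from [0,0,0]:
after L1 α=1/2: [43, 111, 30]
after L2 α=1/3: [51, 81, 215/3]
rounded: [51, 81, 72]

query (3,1) [L1,L2,L4] — begin 0,0,0
+L1 (α=1/2) → [108, 245/2, 69]
+L2 (α=1/3) → [157, 478/3, 370/3]
+L4 (α=3/4) → [359/2, 923/6, 257/6]
= [180, 154, 43]

query (1,0) [L1,L2,L5] — begin 0,0,0
+L1 (α=0) → [0, 0, 0]
+L2 (α=1/8) → [51/2, 63/8, 237/8]
+L5 (α=1/3) → [62/3, 931/12, 1069/12]
→ [21, 78, 89]

query (0,1) [L1,L2,L5] — begin 0,0,0
after L1 α=1/8: [197/8, 87/4, 19/2]
after L2 α=1: [150, 225, 205]
after L5 α=2/3: [508/3, 111, 709/3]
→ [169, 111, 236]

(1,0) stack=L1,L2,L5,L6,L7; from [0,0,0]:
L1 α=0: [0, 0, 0]
L2 α=1/8: [51/2, 63/8, 237/8]
L5 α=1/3: [62/3, 931/12, 1069/12]
L6 α=4/7: [694/7, 4195/28, 1853/28]
L7 α=2/5: [5358/35, 14769/140, 10487/140]
= [153, 105, 75]

query (3,0) [L1,L2,L5,L6,L7,L8] — begin 0,0,0
L1 α=1/2: [22, 49, 66]
L2 α=4/5: [786/5, 169, 238/5]
L5 α=4/7: [3558/35, 979/7, 5574/35]
L6 α=1/3: [15901/105, 2462/21, 11638/105]
L7 α=1/8: [16441/120, 346/3, 13903/120]
L8 α=4/7: [5823/40, 522/7, 21743/280]
= [146, 75, 78]

query (1,1) [L1,L2,L5,L6,L7,L8] — begin 0,0,0
L1 α=4/5: [756/5, 12/5, 160]
L2 α=1: [85, 235, 169]
L5 α=1/3: [241/3, 170, 188]
L6 α=1/2: [497/3, 341/2, 279/2]
L7 α=3/5: [2848/15, 148, 153]
L8 α=1/2: [1679/15, 195/2, 379/2]
→ [112, 98, 190]


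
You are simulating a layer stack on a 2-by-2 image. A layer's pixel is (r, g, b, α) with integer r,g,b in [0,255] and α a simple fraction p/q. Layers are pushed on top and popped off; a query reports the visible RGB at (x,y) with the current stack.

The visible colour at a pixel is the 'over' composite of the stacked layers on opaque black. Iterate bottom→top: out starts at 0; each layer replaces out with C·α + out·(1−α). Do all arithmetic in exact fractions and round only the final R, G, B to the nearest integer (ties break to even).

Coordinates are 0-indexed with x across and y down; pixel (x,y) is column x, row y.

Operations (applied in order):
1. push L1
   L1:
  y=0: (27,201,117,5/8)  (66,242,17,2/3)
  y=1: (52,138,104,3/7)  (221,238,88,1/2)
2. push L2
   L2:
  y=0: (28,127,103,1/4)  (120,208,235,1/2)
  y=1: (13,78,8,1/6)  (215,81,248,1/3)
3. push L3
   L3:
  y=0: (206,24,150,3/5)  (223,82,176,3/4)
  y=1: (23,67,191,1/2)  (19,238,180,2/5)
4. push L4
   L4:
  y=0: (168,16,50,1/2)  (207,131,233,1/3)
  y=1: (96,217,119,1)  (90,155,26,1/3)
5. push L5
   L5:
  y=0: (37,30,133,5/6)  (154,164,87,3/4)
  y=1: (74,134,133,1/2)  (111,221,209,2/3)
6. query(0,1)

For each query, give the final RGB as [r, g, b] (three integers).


query (0,1) [L1,L2,L3,L4,L5] — begin 0,0,0
after L1 α=3/7: [156/7, 414/7, 312/7]
after L2 α=1/6: [871/42, 436/7, 808/21]
after L3 α=1/2: [1837/84, 905/14, 4819/42]
after L4 α=1: [96, 217, 119]
after L5 α=1/2: [85, 351/2, 126]
= [85, 176, 126]


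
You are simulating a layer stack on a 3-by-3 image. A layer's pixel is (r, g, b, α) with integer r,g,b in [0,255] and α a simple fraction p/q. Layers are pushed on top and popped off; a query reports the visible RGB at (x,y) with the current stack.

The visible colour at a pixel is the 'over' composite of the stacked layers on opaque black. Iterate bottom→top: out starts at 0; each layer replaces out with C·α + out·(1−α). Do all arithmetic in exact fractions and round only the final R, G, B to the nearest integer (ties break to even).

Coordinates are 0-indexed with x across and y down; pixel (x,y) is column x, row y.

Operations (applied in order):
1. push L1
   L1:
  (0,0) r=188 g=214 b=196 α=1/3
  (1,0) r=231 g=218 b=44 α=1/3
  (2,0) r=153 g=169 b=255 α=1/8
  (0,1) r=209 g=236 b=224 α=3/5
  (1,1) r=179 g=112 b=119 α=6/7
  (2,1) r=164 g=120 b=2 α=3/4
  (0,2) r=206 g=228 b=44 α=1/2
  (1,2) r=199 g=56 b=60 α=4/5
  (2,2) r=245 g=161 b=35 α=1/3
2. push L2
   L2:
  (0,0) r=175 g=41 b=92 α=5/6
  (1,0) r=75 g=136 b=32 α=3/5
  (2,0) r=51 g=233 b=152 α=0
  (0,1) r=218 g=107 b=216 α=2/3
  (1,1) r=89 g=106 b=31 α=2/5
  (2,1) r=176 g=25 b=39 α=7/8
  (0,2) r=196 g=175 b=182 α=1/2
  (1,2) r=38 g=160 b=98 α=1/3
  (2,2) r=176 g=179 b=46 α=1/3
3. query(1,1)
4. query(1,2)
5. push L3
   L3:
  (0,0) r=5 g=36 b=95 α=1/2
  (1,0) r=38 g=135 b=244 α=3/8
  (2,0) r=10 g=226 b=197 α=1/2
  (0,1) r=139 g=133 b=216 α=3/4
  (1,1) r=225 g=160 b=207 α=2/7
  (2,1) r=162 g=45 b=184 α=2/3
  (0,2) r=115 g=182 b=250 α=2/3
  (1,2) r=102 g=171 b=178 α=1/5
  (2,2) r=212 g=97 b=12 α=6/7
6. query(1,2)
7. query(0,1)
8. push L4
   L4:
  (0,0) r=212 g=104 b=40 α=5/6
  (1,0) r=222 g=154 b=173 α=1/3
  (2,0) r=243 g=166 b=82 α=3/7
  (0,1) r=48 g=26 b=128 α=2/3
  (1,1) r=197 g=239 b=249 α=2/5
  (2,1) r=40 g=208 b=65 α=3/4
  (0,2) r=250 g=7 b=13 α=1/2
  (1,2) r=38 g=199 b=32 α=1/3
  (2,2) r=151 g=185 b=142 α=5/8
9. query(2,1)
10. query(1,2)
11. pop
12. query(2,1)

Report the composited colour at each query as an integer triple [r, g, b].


(1,1) stack=L1,L2; from [0,0,0]:
L1 α=6/7: [1074/7, 96, 102]
L2 α=2/5: [4468/35, 100, 368/5]
rounded: [128, 100, 74]

(1,2) stack=L1,L2; from [0,0,0]:
after L1 α=4/5: [796/5, 224/5, 48]
after L2 α=1/3: [594/5, 416/5, 194/3]
→ [119, 83, 65]

(1,2) stack=L1,L2,L3; from [0,0,0]:
+L1 (α=4/5) → [796/5, 224/5, 48]
+L2 (α=1/3) → [594/5, 416/5, 194/3]
+L3 (α=1/5) → [2886/25, 2519/25, 262/3]
= [115, 101, 87]

(0,1) stack=L1,L2,L3; from [0,0,0]:
+L1 (α=3/5) → [627/5, 708/5, 672/5]
+L2 (α=2/3) → [2807/15, 1778/15, 944/5]
+L3 (α=3/4) → [4531/30, 7763/60, 1046/5]
= [151, 129, 209]

query (2,1) [L1,L2,L3,L4] — begin 0,0,0
L1 α=3/4: [123, 90, 3/2]
L2 α=7/8: [1355/8, 265/8, 549/16]
L3 α=2/3: [3947/24, 985/24, 6437/48]
L4 α=3/4: [6827/96, 15961/96, 15797/192]
rounded: [71, 166, 82]

at x=1,y=2 over L1,L2,L3,L4:
L1 α=4/5: [796/5, 224/5, 48]
L2 α=1/3: [594/5, 416/5, 194/3]
L3 α=1/5: [2886/25, 2519/25, 262/3]
L4 α=1/3: [6722/75, 10013/75, 620/9]
rounded: [90, 134, 69]

at x=2,y=1 over L1,L2,L3:
after L1 α=3/4: [123, 90, 3/2]
after L2 α=7/8: [1355/8, 265/8, 549/16]
after L3 α=2/3: [3947/24, 985/24, 6437/48]
= [164, 41, 134]


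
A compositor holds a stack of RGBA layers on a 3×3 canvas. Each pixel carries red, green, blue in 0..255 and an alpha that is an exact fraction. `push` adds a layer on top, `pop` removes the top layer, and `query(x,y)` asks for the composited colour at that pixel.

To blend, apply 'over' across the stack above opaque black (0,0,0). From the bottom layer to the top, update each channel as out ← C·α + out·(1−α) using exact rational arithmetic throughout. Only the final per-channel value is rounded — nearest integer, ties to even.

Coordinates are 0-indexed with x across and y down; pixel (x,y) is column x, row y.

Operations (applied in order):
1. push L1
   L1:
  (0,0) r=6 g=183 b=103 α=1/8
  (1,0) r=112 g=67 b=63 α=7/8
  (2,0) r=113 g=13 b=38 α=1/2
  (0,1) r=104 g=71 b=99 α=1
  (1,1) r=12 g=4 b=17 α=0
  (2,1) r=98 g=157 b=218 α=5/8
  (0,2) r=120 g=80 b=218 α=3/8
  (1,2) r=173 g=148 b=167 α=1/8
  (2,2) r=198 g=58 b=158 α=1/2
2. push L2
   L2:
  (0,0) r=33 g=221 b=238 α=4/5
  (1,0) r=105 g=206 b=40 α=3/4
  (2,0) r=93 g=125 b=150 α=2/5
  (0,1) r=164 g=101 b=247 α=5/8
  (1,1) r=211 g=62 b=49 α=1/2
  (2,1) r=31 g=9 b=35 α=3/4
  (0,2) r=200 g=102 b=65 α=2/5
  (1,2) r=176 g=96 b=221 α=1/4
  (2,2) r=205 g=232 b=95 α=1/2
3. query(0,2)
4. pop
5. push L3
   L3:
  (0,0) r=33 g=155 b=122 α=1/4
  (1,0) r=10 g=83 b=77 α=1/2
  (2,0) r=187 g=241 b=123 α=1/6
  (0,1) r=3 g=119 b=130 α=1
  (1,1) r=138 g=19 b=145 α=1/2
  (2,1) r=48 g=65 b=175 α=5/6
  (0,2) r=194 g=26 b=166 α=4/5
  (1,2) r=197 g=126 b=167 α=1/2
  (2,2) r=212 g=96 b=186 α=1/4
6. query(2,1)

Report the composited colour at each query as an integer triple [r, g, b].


query (0,2) [L1,L2] — begin 0,0,0
+L1 (α=3/8) → [45, 30, 327/4]
+L2 (α=2/5) → [107, 294/5, 1501/20]
= [107, 59, 75]

(2,1) stack=L1,L3; from [0,0,0]:
after L1 α=5/8: [245/4, 785/8, 545/4]
after L3 α=5/6: [1205/24, 3385/48, 4045/24]
→ [50, 71, 169]


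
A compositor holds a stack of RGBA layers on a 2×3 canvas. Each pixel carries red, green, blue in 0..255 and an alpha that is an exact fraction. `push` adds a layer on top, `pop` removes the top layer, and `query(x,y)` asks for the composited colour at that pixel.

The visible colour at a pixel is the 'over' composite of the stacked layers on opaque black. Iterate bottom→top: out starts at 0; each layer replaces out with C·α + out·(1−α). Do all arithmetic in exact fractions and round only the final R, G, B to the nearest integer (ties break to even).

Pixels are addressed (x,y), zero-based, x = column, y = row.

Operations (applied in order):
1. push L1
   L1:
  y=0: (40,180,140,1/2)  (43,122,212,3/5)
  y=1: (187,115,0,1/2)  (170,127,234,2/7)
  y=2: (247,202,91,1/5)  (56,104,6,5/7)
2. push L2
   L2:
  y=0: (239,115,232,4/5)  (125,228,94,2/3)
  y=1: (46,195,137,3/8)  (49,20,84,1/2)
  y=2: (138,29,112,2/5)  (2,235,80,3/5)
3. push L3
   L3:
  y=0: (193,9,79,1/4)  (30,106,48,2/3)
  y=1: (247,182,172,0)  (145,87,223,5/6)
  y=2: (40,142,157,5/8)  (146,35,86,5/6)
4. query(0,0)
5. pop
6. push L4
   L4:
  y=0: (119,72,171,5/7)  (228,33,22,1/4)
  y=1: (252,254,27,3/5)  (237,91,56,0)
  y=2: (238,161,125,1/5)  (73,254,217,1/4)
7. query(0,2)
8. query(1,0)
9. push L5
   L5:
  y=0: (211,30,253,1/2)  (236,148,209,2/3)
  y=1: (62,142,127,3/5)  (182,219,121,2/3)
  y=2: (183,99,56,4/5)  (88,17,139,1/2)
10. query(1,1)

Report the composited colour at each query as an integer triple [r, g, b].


(0,0) stack=L1,L2,L3; from [0,0,0]:
+L1 (α=1/2) → [20, 90, 70]
+L2 (α=4/5) → [976/5, 110, 998/5]
+L3 (α=1/4) → [3893/20, 339/4, 3389/20]
rounded: [195, 85, 169]

at x=0,y=2 over L1,L2,L4:
+L1 (α=1/5) → [247/5, 202/5, 91/5]
+L2 (α=2/5) → [2121/25, 896/25, 1393/25]
+L4 (α=1/5) → [14434/125, 7609/125, 8697/125]
→ [115, 61, 70]

query (1,0) [L1,L2,L4] — begin 0,0,0
after L1 α=3/5: [129/5, 366/5, 636/5]
after L2 α=2/3: [1379/15, 882/5, 1576/15]
after L4 α=1/4: [2519/20, 2811/20, 843/10]
= [126, 141, 84]

query (1,1) [L1,L2,L4,L5] — begin 0,0,0
after L1 α=2/7: [340/7, 254/7, 468/7]
after L2 α=1/2: [683/14, 197/7, 528/7]
after L4 α=0: [683/14, 197/7, 528/7]
after L5 α=2/3: [5779/42, 3263/21, 2222/21]
= [138, 155, 106]


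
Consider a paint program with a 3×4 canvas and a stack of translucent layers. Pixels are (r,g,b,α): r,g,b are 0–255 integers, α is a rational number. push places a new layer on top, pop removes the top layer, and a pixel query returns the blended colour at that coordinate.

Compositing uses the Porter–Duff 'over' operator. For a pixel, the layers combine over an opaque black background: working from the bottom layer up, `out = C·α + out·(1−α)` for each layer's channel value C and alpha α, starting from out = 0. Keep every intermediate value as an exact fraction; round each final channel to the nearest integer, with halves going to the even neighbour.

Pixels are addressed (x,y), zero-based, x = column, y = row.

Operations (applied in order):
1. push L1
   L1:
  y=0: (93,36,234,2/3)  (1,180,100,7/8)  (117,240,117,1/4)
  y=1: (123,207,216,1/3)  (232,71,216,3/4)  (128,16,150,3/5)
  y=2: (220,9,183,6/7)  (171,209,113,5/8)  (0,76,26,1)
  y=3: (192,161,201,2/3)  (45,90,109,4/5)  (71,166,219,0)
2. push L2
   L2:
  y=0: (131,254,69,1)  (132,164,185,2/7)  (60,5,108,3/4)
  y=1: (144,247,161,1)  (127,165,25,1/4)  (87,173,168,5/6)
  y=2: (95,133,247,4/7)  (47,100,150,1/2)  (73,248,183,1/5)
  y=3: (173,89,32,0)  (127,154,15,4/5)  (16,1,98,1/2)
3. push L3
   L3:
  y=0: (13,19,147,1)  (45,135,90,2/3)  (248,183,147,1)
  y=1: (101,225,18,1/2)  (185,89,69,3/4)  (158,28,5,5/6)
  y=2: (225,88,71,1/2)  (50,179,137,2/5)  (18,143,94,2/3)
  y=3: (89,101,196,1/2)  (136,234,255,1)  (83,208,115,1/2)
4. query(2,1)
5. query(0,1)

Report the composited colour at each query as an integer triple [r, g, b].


query (2,1) [L1,L2,L3] — begin 0,0,0
after L1 α=3/5: [384/5, 48/5, 90]
after L2 α=5/6: [853/10, 4373/30, 155]
after L3 α=5/6: [8753/60, 8573/180, 30]
→ [146, 48, 30]

(0,1) stack=L1,L2,L3; from [0,0,0]:
L1 α=1/3: [41, 69, 72]
L2 α=1: [144, 247, 161]
L3 α=1/2: [245/2, 236, 179/2]
= [122, 236, 90]


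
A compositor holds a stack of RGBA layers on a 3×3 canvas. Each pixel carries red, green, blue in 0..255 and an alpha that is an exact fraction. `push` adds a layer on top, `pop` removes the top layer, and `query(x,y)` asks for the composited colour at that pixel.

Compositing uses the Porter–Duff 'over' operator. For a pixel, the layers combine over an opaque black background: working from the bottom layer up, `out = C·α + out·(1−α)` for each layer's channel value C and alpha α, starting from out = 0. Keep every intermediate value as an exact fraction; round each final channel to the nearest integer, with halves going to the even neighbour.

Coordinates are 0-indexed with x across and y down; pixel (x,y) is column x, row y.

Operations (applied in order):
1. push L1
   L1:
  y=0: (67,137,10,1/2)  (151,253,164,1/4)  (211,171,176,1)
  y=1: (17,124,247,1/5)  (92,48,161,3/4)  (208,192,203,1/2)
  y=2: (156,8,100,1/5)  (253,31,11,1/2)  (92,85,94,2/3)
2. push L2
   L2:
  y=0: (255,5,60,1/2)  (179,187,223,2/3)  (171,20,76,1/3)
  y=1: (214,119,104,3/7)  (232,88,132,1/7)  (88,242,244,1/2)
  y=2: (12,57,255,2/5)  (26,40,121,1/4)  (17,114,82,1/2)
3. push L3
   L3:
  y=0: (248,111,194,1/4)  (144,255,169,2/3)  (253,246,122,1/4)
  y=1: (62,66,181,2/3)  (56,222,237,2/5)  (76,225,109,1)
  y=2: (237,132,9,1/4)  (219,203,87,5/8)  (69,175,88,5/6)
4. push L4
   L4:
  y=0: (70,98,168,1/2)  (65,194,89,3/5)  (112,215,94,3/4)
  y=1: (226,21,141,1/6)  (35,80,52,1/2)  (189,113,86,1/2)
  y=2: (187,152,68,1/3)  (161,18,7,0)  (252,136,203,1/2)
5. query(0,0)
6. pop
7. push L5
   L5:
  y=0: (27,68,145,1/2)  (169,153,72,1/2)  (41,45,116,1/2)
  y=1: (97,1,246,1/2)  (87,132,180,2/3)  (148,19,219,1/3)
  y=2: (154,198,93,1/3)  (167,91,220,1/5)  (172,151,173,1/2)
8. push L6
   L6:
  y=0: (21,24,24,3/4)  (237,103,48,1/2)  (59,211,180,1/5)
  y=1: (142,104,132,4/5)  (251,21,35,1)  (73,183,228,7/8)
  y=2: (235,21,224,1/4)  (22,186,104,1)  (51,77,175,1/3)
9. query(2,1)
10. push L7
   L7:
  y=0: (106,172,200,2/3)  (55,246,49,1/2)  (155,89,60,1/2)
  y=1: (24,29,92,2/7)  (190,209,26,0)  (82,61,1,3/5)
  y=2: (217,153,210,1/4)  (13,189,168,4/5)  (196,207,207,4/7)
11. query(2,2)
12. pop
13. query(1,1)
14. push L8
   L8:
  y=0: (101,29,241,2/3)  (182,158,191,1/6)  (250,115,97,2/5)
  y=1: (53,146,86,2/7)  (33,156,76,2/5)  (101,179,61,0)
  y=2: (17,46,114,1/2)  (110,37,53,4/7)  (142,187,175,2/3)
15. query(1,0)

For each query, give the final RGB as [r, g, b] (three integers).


at x=0,y=0 over L1,L2,L3,L4:
L1 α=1/2: [67/2, 137/2, 5]
L2 α=1/2: [577/4, 147/4, 65/2]
L3 α=1/4: [2723/16, 885/16, 583/8]
L4 α=1/2: [3843/32, 2453/32, 1927/16]
rounded: [120, 77, 120]

query (2,1) [L1,L2,L3,L5,L6] — begin 0,0,0
L1 α=1/2: [104, 96, 203/2]
L2 α=1/2: [96, 169, 691/4]
L3 α=1: [76, 225, 109]
L5 α=1/3: [100, 469/3, 437/3]
L6 α=7/8: [611/8, 539/3, 5225/24]
rounded: [76, 180, 218]

at x=2,y=2 over L1,L2,L3,L5,L6,L7:
after L1 α=2/3: [184/3, 170/3, 188/3]
after L2 α=1/2: [235/6, 256/3, 217/3]
after L3 α=5/6: [2305/36, 2881/18, 1537/18]
after L5 α=1/2: [8497/72, 5599/36, 4651/36]
after L6 α=1/3: [10333/108, 6985/54, 7801/54]
after L7 α=4/7: [38557/252, 3127/18, 22705/126]
rounded: [153, 174, 180]

at x=1,y=1 over L1,L2,L3,L5,L6:
+L1 (α=3/4) → [69, 36, 483/4]
+L2 (α=1/7) → [646/7, 304/7, 1713/14]
+L3 (α=2/5) → [2722/35, 804/7, 2355/14]
+L5 (α=2/3) → [8812/105, 884/7, 2465/14]
+L6 (α=1) → [251, 21, 35]
rounded: [251, 21, 35]

at x=1,y=0 over L1,L2,L3,L5,L6,L8:
+L1 (α=1/4) → [151/4, 253/4, 41]
+L2 (α=2/3) → [1583/12, 583/4, 487/3]
+L3 (α=2/3) → [5039/36, 2623/12, 1501/9]
+L5 (α=1/2) → [11123/72, 4459/24, 2149/18]
+L6 (α=1/2) → [28187/144, 6931/48, 3013/36]
+L8 (α=1/6) → [167143/864, 42239/288, 21941/216]
= [193, 147, 102]


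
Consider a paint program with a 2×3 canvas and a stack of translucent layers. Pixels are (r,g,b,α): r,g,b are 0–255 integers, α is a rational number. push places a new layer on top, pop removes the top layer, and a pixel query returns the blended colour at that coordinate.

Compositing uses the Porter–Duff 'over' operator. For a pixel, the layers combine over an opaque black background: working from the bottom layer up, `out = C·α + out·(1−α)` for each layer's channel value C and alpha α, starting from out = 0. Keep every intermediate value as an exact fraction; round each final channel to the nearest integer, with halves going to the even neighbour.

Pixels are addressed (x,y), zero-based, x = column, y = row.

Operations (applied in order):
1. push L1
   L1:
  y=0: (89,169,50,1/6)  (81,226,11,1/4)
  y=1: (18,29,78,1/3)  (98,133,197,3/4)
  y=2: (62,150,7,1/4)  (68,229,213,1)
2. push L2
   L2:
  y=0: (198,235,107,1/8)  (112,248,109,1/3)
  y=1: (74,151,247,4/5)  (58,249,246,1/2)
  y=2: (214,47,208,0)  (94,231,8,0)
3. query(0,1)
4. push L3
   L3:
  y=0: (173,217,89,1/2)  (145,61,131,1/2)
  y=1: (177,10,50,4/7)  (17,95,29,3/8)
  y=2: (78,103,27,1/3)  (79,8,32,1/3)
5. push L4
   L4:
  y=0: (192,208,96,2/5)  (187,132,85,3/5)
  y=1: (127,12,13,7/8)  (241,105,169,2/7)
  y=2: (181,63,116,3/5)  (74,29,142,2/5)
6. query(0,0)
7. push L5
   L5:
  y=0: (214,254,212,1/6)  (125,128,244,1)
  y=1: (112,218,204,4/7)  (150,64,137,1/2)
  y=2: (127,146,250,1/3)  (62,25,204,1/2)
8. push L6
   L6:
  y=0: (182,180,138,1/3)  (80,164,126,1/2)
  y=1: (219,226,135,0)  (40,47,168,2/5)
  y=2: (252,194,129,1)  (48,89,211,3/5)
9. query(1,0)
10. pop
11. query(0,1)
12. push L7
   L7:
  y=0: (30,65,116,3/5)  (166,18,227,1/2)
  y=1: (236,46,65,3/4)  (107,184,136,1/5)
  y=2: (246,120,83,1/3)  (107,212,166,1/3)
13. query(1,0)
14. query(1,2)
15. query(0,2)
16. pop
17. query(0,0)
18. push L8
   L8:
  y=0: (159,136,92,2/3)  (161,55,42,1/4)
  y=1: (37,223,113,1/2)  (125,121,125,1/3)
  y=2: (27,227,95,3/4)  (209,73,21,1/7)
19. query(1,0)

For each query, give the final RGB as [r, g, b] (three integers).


at x=0,y=1 over L1,L2:
after L1 α=1/3: [6, 29/3, 26]
after L2 α=4/5: [302/5, 1841/15, 1014/5]
→ [60, 123, 203]

query (0,0) [L1,L2,L3,L4] — begin 0,0,0
L1 α=1/6: [89/6, 169/6, 25/3]
L2 α=1/8: [1811/48, 2593/48, 62/3]
L3 α=1/2: [10115/96, 13009/96, 329/6]
L4 α=2/5: [22403/160, 26321/160, 713/10]
rounded: [140, 165, 71]

at x=1,y=0 over L1,L2,L3,L4,L5,L6:
+L1 (α=1/4) → [81/4, 113/2, 11/4]
+L2 (α=1/3) → [305/6, 361/3, 229/6]
+L3 (α=1/2) → [1175/12, 272/3, 1015/12]
+L4 (α=3/5) → [4541/30, 1732/15, 509/6]
+L5 (α=1) → [125, 128, 244]
+L6 (α=1/2) → [205/2, 146, 185]
= [102, 146, 185]

(0,1) stack=L1,L2,L3,L4,L5; from [0,0,0]:
after L1 α=1/3: [6, 29/3, 26]
after L2 α=4/5: [302/5, 1841/15, 1014/5]
after L3 α=4/7: [4446/35, 2041/35, 4042/35]
after L4 α=7/8: [35561/280, 4981/280, 7227/280]
after L5 α=4/7: [232123/1960, 259103/1960, 250161/1960]
= [118, 132, 128]

at x=1,y=0 over L1,L2,L3,L4,L5,L7:
after L1 α=1/4: [81/4, 113/2, 11/4]
after L2 α=1/3: [305/6, 361/3, 229/6]
after L3 α=1/2: [1175/12, 272/3, 1015/12]
after L4 α=3/5: [4541/30, 1732/15, 509/6]
after L5 α=1: [125, 128, 244]
after L7 α=1/2: [291/2, 73, 471/2]
→ [146, 73, 236]

(1,2) stack=L1,L2,L3,L4,L5,L7; from [0,0,0]:
after L1 α=1: [68, 229, 213]
after L2 α=0: [68, 229, 213]
after L3 α=1/3: [215/3, 466/3, 458/3]
after L4 α=2/5: [363/5, 524/5, 742/5]
after L5 α=1/2: [673/10, 649/10, 881/5]
after L7 α=1/3: [1208/15, 1709/15, 864/5]
rounded: [81, 114, 173]

(0,2) stack=L1,L2,L3,L4,L5,L7; from [0,0,0]:
+L1 (α=1/4) → [31/2, 75/2, 7/4]
+L2 (α=0) → [31/2, 75/2, 7/4]
+L3 (α=1/3) → [109/3, 178/3, 61/6]
+L4 (α=3/5) → [1847/15, 923/15, 221/3]
+L5 (α=1/3) → [5599/45, 4036/45, 1192/9]
+L7 (α=1/3) → [22268/135, 13472/135, 3131/27]
= [165, 100, 116]

at x=0,y=0 over L1,L2,L3,L4,L5:
L1 α=1/6: [89/6, 169/6, 25/3]
L2 α=1/8: [1811/48, 2593/48, 62/3]
L3 α=1/2: [10115/96, 13009/96, 329/6]
L4 α=2/5: [22403/160, 26321/160, 713/10]
L5 α=1/6: [29251/192, 11483/64, 379/4]
rounded: [152, 179, 95]

(1,0) stack=L1,L2,L3,L4,L5,L8; from [0,0,0]:
after L1 α=1/4: [81/4, 113/2, 11/4]
after L2 α=1/3: [305/6, 361/3, 229/6]
after L3 α=1/2: [1175/12, 272/3, 1015/12]
after L4 α=3/5: [4541/30, 1732/15, 509/6]
after L5 α=1: [125, 128, 244]
after L8 α=1/4: [134, 439/4, 387/2]
→ [134, 110, 194]


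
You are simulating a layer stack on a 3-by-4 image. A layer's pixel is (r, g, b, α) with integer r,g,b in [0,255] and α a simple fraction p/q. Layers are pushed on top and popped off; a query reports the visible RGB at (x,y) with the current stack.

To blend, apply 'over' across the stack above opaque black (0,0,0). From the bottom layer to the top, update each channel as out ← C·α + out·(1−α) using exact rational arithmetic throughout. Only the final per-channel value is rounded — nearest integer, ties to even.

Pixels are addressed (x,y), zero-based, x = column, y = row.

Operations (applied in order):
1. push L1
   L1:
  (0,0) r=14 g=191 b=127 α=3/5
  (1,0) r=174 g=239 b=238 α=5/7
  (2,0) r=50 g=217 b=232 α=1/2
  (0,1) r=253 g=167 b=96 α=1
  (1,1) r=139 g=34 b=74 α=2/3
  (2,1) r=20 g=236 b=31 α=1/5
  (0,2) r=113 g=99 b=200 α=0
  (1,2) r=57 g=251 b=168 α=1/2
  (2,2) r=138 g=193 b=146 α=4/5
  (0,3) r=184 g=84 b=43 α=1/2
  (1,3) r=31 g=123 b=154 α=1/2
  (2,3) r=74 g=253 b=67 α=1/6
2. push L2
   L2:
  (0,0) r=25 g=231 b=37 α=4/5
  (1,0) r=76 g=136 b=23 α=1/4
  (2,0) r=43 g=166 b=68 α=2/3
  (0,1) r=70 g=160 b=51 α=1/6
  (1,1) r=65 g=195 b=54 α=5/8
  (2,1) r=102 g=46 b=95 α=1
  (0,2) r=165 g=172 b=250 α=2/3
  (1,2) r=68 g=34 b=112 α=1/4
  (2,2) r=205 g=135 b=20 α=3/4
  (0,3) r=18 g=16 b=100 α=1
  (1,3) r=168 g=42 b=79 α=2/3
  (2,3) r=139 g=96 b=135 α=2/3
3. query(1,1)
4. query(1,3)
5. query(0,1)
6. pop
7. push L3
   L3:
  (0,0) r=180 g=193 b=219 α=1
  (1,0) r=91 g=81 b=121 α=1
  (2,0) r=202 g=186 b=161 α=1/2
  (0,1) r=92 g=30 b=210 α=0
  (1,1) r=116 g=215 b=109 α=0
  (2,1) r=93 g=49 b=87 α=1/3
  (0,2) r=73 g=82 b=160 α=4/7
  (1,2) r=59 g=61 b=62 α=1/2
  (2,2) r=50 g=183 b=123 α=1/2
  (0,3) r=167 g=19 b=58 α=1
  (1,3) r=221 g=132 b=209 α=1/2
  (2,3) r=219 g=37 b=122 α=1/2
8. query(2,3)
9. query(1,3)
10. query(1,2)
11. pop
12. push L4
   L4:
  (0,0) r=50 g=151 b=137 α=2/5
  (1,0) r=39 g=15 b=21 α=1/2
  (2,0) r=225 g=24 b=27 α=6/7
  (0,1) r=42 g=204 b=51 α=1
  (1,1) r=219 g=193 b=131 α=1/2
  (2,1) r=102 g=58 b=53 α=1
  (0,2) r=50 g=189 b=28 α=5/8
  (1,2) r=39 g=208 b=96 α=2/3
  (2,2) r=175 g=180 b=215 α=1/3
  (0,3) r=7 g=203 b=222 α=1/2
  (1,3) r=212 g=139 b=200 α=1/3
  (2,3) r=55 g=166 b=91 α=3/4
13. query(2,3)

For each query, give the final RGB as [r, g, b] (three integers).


(1,1) stack=L1,L2; from [0,0,0]:
L1 α=2/3: [278/3, 68/3, 148/3]
L2 α=5/8: [603/8, 1043/8, 209/4]
rounded: [75, 130, 52]

at x=1,y=3 over L1,L2:
+L1 (α=1/2) → [31/2, 123/2, 77]
+L2 (α=2/3) → [703/6, 97/2, 235/3]
= [117, 48, 78]

at x=0,y=1 over L1,L2:
after L1 α=1: [253, 167, 96]
after L2 α=1/6: [445/2, 995/6, 177/2]
rounded: [222, 166, 88]

at x=2,y=3 over L1,L3:
L1 α=1/6: [37/3, 253/6, 67/6]
L3 α=1/2: [347/3, 475/12, 799/12]
rounded: [116, 40, 67]

at x=1,y=3 over L1,L3:
after L1 α=1/2: [31/2, 123/2, 77]
after L3 α=1/2: [473/4, 387/4, 143]
rounded: [118, 97, 143]

query (1,2) [L1,L3] — begin 0,0,0
+L1 (α=1/2) → [57/2, 251/2, 84]
+L3 (α=1/2) → [175/4, 373/4, 73]
rounded: [44, 93, 73]

query (2,3) [L1,L4] — begin 0,0,0
after L1 α=1/6: [37/3, 253/6, 67/6]
after L4 α=3/4: [133/3, 3241/24, 1705/24]
= [44, 135, 71]


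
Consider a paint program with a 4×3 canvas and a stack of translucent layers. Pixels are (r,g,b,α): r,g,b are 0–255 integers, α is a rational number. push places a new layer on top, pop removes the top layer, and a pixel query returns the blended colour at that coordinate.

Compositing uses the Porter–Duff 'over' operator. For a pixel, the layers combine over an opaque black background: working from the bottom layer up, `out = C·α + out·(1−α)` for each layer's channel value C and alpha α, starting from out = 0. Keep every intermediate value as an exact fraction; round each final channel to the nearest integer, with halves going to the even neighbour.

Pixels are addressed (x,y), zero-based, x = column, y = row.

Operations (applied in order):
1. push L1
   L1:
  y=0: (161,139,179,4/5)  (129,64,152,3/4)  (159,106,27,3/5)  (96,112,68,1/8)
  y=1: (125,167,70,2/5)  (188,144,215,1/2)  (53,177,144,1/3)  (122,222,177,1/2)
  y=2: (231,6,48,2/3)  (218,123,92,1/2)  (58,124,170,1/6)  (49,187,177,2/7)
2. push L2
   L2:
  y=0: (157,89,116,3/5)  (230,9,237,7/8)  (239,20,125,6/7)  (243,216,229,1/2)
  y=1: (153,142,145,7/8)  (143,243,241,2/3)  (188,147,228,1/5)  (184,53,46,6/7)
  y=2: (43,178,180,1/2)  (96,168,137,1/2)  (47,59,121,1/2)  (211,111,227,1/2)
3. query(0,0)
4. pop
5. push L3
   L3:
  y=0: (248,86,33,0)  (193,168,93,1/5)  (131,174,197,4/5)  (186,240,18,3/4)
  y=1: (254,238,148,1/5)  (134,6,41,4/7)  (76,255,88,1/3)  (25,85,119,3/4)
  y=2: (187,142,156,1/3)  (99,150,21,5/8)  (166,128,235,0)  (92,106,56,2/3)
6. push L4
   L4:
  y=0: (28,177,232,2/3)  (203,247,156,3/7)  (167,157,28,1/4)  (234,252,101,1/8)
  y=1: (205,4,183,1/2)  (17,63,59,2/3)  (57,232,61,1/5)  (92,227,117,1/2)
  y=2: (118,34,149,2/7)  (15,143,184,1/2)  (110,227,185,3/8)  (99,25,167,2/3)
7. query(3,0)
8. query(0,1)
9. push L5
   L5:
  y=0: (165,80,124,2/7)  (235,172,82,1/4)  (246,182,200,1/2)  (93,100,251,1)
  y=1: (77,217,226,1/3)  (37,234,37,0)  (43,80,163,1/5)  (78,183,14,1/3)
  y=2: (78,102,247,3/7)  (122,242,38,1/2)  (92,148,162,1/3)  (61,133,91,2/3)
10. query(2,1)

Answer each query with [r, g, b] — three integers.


at x=0,y=0 over L1,L2:
after L1 α=4/5: [644/5, 556/5, 716/5]
after L2 α=3/5: [3643/25, 2447/25, 3172/25]
rounded: [146, 98, 127]

query (3,0) [L1,L3,L4] — begin 0,0,0
after L1 α=1/8: [12, 14, 17/2]
after L3 α=3/4: [285/2, 367/2, 125/8]
after L4 α=1/8: [2463/16, 3073/16, 1683/64]
rounded: [154, 192, 26]

at x=0,y=1 over L1,L3,L4:
L1 α=2/5: [50, 334/5, 28]
L3 α=1/5: [454/5, 2526/25, 52]
L4 α=1/2: [1479/10, 1313/25, 235/2]
→ [148, 53, 118]

at x=2,y=1 over L1,L3,L4,L5:
L1 α=1/3: [53/3, 59, 48]
L3 α=1/3: [334/9, 373/3, 184/3]
L4 α=1/5: [1849/45, 2188/15, 919/15]
L5 α=1/5: [9331/225, 9952/75, 6121/75]
rounded: [41, 133, 82]


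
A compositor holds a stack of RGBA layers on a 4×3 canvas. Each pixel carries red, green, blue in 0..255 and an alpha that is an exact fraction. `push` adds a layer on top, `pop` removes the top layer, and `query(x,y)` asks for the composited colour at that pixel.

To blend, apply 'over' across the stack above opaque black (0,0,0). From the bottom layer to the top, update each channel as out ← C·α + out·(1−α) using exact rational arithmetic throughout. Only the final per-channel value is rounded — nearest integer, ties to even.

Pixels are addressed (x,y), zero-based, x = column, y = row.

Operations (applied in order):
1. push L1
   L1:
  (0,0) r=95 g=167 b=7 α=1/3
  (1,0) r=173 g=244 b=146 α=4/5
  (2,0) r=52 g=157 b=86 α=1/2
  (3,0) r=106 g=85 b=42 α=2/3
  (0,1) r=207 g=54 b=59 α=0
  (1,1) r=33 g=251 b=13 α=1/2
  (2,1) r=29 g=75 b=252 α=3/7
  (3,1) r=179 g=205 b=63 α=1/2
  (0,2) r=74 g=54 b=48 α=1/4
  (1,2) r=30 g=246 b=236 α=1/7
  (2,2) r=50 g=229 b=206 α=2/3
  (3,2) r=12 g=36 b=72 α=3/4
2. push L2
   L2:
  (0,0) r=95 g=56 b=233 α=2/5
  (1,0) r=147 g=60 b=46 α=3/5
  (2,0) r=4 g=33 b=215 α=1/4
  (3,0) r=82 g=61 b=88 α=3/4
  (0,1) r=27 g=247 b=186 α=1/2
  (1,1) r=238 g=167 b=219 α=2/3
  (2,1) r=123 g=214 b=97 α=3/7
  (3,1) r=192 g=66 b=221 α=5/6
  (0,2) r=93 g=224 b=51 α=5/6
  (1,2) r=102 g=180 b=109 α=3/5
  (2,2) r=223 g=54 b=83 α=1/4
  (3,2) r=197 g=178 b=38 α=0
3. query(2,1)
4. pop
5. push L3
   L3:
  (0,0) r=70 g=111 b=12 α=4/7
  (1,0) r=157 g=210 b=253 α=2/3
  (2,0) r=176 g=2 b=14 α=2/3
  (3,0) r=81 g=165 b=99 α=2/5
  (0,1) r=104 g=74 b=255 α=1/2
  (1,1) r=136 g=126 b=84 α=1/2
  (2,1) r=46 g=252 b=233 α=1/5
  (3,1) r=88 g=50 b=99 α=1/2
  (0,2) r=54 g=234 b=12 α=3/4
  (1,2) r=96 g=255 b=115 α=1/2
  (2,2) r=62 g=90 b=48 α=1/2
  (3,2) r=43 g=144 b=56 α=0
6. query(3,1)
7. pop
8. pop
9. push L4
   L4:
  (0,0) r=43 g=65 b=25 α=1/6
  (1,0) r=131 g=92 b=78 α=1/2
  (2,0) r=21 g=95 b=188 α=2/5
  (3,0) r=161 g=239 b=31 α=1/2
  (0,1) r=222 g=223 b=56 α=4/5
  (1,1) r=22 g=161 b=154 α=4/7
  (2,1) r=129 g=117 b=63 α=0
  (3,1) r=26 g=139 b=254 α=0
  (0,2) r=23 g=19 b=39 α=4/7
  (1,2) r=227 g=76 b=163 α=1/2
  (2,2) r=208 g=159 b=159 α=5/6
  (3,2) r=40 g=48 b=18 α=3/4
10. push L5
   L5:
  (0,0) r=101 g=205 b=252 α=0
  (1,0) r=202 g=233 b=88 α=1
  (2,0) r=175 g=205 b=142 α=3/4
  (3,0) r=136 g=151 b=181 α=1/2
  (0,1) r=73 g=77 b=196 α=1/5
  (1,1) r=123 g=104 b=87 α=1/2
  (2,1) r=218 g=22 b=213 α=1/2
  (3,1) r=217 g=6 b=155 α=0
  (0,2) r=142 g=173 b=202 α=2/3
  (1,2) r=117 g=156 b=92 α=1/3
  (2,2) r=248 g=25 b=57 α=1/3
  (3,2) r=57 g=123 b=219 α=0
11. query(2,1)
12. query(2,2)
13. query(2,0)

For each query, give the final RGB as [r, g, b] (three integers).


query (2,1) [L1,L2] — begin 0,0,0
after L1 α=3/7: [87/7, 225/7, 108]
after L2 α=3/7: [2931/49, 5394/49, 723/7]
rounded: [60, 110, 103]

(3,1) stack=L1,L3; from [0,0,0]:
L1 α=1/2: [179/2, 205/2, 63/2]
L3 α=1/2: [355/4, 305/4, 261/4]
→ [89, 76, 65]

(2,1) stack=L4,L5; from [0,0,0]:
after L4 α=0: [0, 0, 0]
after L5 α=1/2: [109, 11, 213/2]
→ [109, 11, 106]

query (2,2) [L4,L5] — begin 0,0,0
L4 α=5/6: [520/3, 265/2, 265/2]
L5 α=1/3: [1784/9, 290/3, 322/3]
→ [198, 97, 107]

query (2,0) [L4,L5] — begin 0,0,0
+L4 (α=2/5) → [42/5, 38, 376/5]
+L5 (α=3/4) → [2667/20, 653/4, 1253/10]
→ [133, 163, 125]


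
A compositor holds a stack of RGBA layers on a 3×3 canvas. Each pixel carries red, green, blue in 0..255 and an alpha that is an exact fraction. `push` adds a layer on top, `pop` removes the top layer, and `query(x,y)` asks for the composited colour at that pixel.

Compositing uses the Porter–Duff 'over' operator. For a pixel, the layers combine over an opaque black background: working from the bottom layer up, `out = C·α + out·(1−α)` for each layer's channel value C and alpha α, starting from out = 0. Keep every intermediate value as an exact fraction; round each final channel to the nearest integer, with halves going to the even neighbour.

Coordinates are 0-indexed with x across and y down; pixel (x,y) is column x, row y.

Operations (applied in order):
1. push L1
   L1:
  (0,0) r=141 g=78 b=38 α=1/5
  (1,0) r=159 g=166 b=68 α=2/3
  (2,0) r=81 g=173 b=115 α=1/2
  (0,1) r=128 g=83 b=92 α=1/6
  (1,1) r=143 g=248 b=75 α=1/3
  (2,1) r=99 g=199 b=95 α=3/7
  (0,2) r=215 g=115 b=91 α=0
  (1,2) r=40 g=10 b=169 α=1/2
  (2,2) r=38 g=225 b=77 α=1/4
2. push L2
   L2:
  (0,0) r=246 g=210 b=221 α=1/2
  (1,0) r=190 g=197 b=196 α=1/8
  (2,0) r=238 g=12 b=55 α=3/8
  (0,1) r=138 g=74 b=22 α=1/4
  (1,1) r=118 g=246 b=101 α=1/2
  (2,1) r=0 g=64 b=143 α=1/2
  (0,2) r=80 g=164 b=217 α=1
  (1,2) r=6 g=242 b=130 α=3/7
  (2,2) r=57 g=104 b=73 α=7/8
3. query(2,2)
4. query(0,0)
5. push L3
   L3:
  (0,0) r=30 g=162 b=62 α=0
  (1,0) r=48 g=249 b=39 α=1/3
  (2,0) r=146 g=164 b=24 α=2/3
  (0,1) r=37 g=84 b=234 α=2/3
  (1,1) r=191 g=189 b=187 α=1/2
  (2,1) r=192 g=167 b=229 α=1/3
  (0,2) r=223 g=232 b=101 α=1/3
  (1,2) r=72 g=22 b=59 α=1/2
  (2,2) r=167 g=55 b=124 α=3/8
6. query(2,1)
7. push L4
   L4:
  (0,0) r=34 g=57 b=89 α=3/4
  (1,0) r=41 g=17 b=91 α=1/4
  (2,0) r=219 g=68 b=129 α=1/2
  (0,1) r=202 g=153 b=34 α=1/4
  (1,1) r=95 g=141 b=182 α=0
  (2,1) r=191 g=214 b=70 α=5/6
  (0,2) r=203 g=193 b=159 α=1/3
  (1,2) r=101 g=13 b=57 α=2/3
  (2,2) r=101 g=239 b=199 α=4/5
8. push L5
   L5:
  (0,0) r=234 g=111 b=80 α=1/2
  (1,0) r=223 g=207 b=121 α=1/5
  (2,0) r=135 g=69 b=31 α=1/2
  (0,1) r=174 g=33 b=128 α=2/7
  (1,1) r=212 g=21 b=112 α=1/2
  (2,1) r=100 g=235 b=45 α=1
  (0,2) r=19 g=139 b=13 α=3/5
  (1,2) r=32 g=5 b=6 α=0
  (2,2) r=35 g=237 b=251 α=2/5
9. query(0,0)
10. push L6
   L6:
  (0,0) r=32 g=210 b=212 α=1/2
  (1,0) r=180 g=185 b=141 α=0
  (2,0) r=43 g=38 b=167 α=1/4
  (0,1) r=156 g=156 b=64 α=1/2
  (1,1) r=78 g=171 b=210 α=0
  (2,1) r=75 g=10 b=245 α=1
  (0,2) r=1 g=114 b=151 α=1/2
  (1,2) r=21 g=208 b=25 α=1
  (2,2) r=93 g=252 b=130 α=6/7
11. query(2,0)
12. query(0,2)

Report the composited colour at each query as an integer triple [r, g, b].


(2,2) stack=L1,L2; from [0,0,0]:
after L1 α=1/4: [19/2, 225/4, 77/4]
after L2 α=7/8: [817/16, 3137/32, 2121/32]
→ [51, 98, 66]

query (0,0) [L1,L2] — begin 0,0,0
+L1 (α=1/5) → [141/5, 78/5, 38/5]
+L2 (α=1/2) → [1371/10, 564/5, 1143/10]
rounded: [137, 113, 114]

at x=2,y=1 over L1,L2,L3:
+L1 (α=3/7) → [297/7, 597/7, 285/7]
+L2 (α=1/2) → [297/14, 1045/14, 643/7]
+L3 (α=1/3) → [547/7, 738/7, 963/7]
rounded: [78, 105, 138]

at x=0,y=0 over L1,L2,L3,L4,L5:
after L1 α=1/5: [141/5, 78/5, 38/5]
after L2 α=1/2: [1371/10, 564/5, 1143/10]
after L3 α=0: [1371/10, 564/5, 1143/10]
after L4 α=3/4: [2391/40, 1419/20, 3813/40]
after L5 α=1/2: [11751/80, 3639/40, 7013/80]
= [147, 91, 88]

(2,0) stack=L1,L2,L3,L4,L5,L6; from [0,0,0]:
+L1 (α=1/2) → [81/2, 173/2, 115/2]
+L2 (α=3/8) → [1833/16, 937/16, 905/16]
+L3 (α=2/3) → [6505/48, 6185/48, 1673/48]
+L4 (α=1/2) → [17017/96, 9449/96, 7865/96]
+L5 (α=1/2) → [29977/192, 16073/192, 10841/192]
+L6 (α=1/4) → [32729/256, 18505/256, 21529/256]
→ [128, 72, 84]

(0,2) stack=L1,L2,L3,L4,L5,L6; from [0,0,0]:
L1 α=0: [0, 0, 0]
L2 α=1: [80, 164, 217]
L3 α=1/3: [383/3, 560/3, 535/3]
L4 α=1/3: [1375/9, 1699/9, 1547/9]
L5 α=3/5: [3263/45, 7151/45, 689/9]
L6 α=1/2: [1654/45, 12281/90, 1024/9]
rounded: [37, 136, 114]
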